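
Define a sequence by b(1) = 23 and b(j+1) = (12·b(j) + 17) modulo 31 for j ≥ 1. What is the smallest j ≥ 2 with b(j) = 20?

10

We have b(1) = 23,  b(2) = 14,  b(3) = 30,  b(4) = 5,  b(5) = 15,  b(6) = 11,  b(7) = 25,  b(8) = 7,  b(9) = 8,  b(10) = 20,  b(11) = 9,  b(12) = 1,  b(13) = 29,  b(14) = 24,  b(15) = 26,  b(16) = 19,  b(17) = 28,  b(18) = 12,  b(19) = 6,  b(20) = 27,  b(21) = 0,  b(22) = 17,  b(23) = 4,  b(24) = 3,  b(25) = 22,  b(26) = 2,  b(27) = 10,  b(28) = 13,  b(29) = 18,  b(30) = 16,  b(31) = 23.
The sequence repeats with period 30.
The value 20 first appears (with j ≥ 2) at b(10).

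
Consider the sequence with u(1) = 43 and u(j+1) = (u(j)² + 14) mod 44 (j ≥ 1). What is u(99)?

19

u(1) = 43; u(2) = 15; u(3) = 19; u(4) = 23; u(5) = 15.
Since u(5) = u(2) = 15, the sequence is eventually periodic: after a pre-period of length 1 it cycles with period 3.
For j ≥ 2, u(j) depends only on (j - 2) mod 3. (99 - 2) mod 3 = 1, so u(99) = u(3) = 19.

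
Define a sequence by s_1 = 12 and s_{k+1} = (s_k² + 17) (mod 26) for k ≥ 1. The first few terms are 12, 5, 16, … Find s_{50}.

Listing terms: s_1 = 12,  s_2 = 5,  s_3 = 16,  s_4 = 13,  s_5 = 4,  s_6 = 7,  s_7 = 14,  s_8 = 5.
Since s_8 = s_2 = 5, the sequence is eventually periodic: after a pre-period of length 1 it cycles with period 6.
For k ≥ 2, s_k depends only on (k - 2) mod 6. (50 - 2) mod 6 = 0, so s_{50} = s_2 = 5.

5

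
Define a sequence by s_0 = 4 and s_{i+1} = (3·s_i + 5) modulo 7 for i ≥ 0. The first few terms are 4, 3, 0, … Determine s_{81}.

5

Listing terms: s_0 = 4; s_1 = 3; s_2 = 0; s_3 = 5; s_4 = 6; s_5 = 2; s_6 = 4.
The sequence repeats with period 6.
So s_{81} = s_{0 + ((81-0) mod 6)} = s_3 = 5.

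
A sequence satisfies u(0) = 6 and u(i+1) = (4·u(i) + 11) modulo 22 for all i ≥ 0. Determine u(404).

7

We have u(0) = 6,  u(1) = 13,  u(2) = 19,  u(3) = 21,  u(4) = 7,  u(5) = 17,  u(6) = 13.
Since u(6) = u(1) = 13, the sequence is eventually periodic: after a pre-period of length 1 it cycles with period 5.
For i ≥ 1, u(i) depends only on (i - 1) mod 5. (404 - 1) mod 5 = 3, so u(404) = u(4) = 7.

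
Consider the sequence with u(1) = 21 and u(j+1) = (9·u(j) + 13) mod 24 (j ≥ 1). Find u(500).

Listing terms: u(1) = 21; u(2) = 10; u(3) = 7; u(4) = 4; u(5) = 1; u(6) = 22; u(7) = 19; u(8) = 16; u(9) = 13; u(10) = 10.
Since u(10) = u(2) = 10, the sequence is eventually periodic: after a pre-period of length 1 it cycles with period 8.
For j ≥ 2, u(j) depends only on (j - 2) mod 8. (500 - 2) mod 8 = 2, so u(500) = u(4) = 4.

4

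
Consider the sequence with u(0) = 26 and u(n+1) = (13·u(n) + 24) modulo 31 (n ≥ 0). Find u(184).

30

Listing terms: u(0) = 26; u(1) = 21; u(2) = 18; u(3) = 10; u(4) = 30; u(5) = 11; u(6) = 12; u(7) = 25; u(8) = 8; u(9) = 4; u(10) = 14; u(11) = 20; u(12) = 5; u(13) = 27; u(14) = 3; u(15) = 1; u(16) = 6; u(17) = 9; u(18) = 17; u(19) = 28; u(20) = 16; u(21) = 15; u(22) = 2; u(23) = 19; u(24) = 23; u(25) = 13; u(26) = 7; u(27) = 22; u(28) = 0; u(29) = 24; u(30) = 26.
Since u(30) = u(0) = 26, the sequence is periodic with period 30.
So u(184) = u(0 + ((184-0) mod 30)) = u(4) = 30.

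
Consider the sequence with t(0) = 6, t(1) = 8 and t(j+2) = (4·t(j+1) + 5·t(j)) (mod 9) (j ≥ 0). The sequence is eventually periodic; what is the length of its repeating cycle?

18

t(0) = 6, t(1) = 8, t(2) = 8, t(3) = 0, t(4) = 4, t(5) = 7, t(6) = 3, t(7) = 2, t(8) = 5, t(9) = 3, t(10) = 1, t(11) = 1, t(12) = 0, t(13) = 5, t(14) = 2, t(15) = 6, t(16) = 7, t(17) = 4, t(18) = 6, t(19) = 8.
The sequence repeats with period 18.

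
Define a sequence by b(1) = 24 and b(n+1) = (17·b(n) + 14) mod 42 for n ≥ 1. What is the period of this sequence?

6

Computing terms: b(1) = 24,  b(2) = 2,  b(3) = 6,  b(4) = 32,  b(5) = 12,  b(6) = 8,  b(7) = 24.
Since b(7) = b(1) = 24, the sequence is periodic with period 6.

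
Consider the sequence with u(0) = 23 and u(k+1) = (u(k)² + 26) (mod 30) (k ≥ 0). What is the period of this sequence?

6

We have u(0) = 23,  u(1) = 15,  u(2) = 11,  u(3) = 27,  u(4) = 5,  u(5) = 21,  u(6) = 17,  u(7) = 15.
Since u(7) = u(1) = 15, the sequence is eventually periodic: after a pre-period of length 1 it cycles with period 6.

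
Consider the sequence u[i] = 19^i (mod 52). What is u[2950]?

We have u[0] = 1,  u[1] = 19,  u[2] = 49,  u[3] = 47,  u[4] = 9,  u[5] = 15,  u[6] = 25,  u[7] = 7,  u[8] = 29,  u[9] = 31,  u[10] = 17,  u[11] = 11,  u[12] = 1.
The sequence repeats with period 12.
(2950 - 0) mod 12 = 10, so u[2950] = u[10] = 17.

17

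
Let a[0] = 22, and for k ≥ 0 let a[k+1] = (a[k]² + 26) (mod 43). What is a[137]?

a[0] = 22, a[1] = 37, a[2] = 19, a[3] = 0, a[4] = 26, a[5] = 14, a[6] = 7, a[7] = 32, a[8] = 18, a[9] = 6, a[10] = 19.
Since a[10] = a[2] = 19, the sequence is eventually periodic: after a pre-period of length 2 it cycles with period 8.
For k ≥ 2, a[k] depends only on (k - 2) mod 8. (137 - 2) mod 8 = 7, so a[137] = a[9] = 6.

6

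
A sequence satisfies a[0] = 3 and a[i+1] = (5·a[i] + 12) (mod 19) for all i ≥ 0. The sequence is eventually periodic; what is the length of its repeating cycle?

9

Listing terms: a[0] = 3; a[1] = 8; a[2] = 14; a[3] = 6; a[4] = 4; a[5] = 13; a[6] = 1; a[7] = 17; a[8] = 2; a[9] = 3.
The sequence repeats with period 9.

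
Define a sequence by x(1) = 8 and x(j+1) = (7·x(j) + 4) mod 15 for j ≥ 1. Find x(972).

We have x(1) = 8,  x(2) = 0,  x(3) = 4,  x(4) = 2,  x(5) = 3,  x(6) = 10,  x(7) = 14,  x(8) = 12,  x(9) = 13,  x(10) = 5,  x(11) = 9,  x(12) = 7,  x(13) = 8.
The sequence repeats with period 12.
(972 - 1) mod 12 = 11, so x(972) = x(12) = 7.

7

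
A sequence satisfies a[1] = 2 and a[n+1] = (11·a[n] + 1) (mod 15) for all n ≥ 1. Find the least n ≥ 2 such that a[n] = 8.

Computing terms: a[1] = 2,  a[2] = 8,  a[3] = 14,  a[4] = 5,  a[5] = 11,  a[6] = 2.
Since a[6] = a[1] = 2, the sequence is periodic with period 5.
The value 8 first appears (with n ≥ 2) at a[2].

2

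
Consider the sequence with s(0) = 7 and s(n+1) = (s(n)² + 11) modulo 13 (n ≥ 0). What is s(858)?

s(0) = 7, s(1) = 8, s(2) = 10, s(3) = 7.
Since s(3) = s(0) = 7, the sequence is periodic with period 3.
(858 - 0) mod 3 = 0, so s(858) = s(0) = 7.

7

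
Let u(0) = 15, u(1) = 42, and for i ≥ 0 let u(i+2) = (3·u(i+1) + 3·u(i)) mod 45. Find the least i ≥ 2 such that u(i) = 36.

2

Computing terms: u(0) = 15, u(1) = 42, u(2) = 36, u(3) = 9, u(4) = 0, u(5) = 27, u(6) = 36, u(7) = 9.
Since (u(6), u(7)) = (u(2), u(3)) = (36, 9) (two consecutive terms determine the rest), the sequence is eventually periodic: after a pre-period of length 2 it cycles with period 4.
The value 36 first appears (with i ≥ 2) at u(2).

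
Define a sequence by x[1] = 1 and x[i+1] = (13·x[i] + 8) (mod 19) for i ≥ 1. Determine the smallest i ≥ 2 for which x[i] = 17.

Listing terms: x[1] = 1,  x[2] = 2,  x[3] = 15,  x[4] = 13,  x[5] = 6,  x[6] = 10,  x[7] = 5,  x[8] = 16,  x[9] = 7,  x[10] = 4,  x[11] = 3,  x[12] = 9,  x[13] = 11,  x[14] = 18,  x[15] = 14,  x[16] = 0,  x[17] = 8,  x[18] = 17,  x[19] = 1.
The sequence repeats with period 18.
The value 17 first appears (with i ≥ 2) at x[18].

18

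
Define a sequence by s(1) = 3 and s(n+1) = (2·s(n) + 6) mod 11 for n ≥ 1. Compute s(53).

Computing terms: s(1) = 3; s(2) = 1; s(3) = 8; s(4) = 0; s(5) = 6; s(6) = 7; s(7) = 9; s(8) = 2; s(9) = 10; s(10) = 4; s(11) = 3.
Since s(11) = s(1) = 3, the sequence is periodic with period 10.
(53 - 1) mod 10 = 2, so s(53) = s(3) = 8.

8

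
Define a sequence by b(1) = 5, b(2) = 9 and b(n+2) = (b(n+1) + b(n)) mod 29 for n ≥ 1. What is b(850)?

Computing terms: b(1) = 5; b(2) = 9; b(3) = 14; b(4) = 23; b(5) = 8; b(6) = 2; b(7) = 10; b(8) = 12; b(9) = 22; b(10) = 5; b(11) = 27; b(12) = 3; b(13) = 1; b(14) = 4; b(15) = 5; b(16) = 9.
Since (b(15), b(16)) = (b(1), b(2)) = (5, 9) (two consecutive terms determine the rest), the sequence is periodic with period 14.
(850 - 1) mod 14 = 9, so b(850) = b(10) = 5.

5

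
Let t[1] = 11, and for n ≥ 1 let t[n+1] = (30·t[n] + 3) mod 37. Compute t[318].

7

Computing terms: t[1] = 11,  t[2] = 0,  t[3] = 3,  t[4] = 19,  t[5] = 18,  t[6] = 25,  t[7] = 13,  t[8] = 23,  t[9] = 27,  t[10] = 36,  t[11] = 10,  t[12] = 7,  t[13] = 28,  t[14] = 29,  t[15] = 22,  t[16] = 34,  t[17] = 24,  t[18] = 20,  t[19] = 11.
Since t[19] = t[1] = 11, the sequence is periodic with period 18.
(318 - 1) mod 18 = 11, so t[318] = t[12] = 7.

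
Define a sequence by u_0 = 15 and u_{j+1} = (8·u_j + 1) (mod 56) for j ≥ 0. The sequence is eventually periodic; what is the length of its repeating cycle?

Computing terms: u_0 = 15, u_1 = 9, u_2 = 17, u_3 = 25, u_4 = 33, u_5 = 41, u_6 = 49, u_7 = 1, u_8 = 9.
Since u_8 = u_1 = 9, the sequence is eventually periodic: after a pre-period of length 1 it cycles with period 7.

7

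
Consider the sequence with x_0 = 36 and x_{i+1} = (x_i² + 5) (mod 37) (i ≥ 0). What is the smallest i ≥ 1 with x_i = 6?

We have x_0 = 36, x_1 = 6, x_2 = 4, x_3 = 21, x_4 = 2, x_5 = 9, x_6 = 12, x_7 = 1, x_8 = 6.
Since x_8 = x_1 = 6, the sequence is eventually periodic: after a pre-period of length 1 it cycles with period 7.
The value 6 first appears (with i ≥ 1) at x_1.

1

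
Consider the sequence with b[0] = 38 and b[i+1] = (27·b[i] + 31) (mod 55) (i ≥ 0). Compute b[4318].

Computing terms: b[0] = 38, b[1] = 12, b[2] = 25, b[3] = 46, b[4] = 8, b[5] = 27, b[6] = 45, b[7] = 36, b[8] = 13, b[9] = 52, b[10] = 5, b[11] = 1, b[12] = 3, b[13] = 2, b[14] = 30, b[15] = 16, b[16] = 23, b[17] = 47, b[18] = 35, b[19] = 41, b[20] = 38.
The sequence repeats with period 20.
(4318 - 0) mod 20 = 18, so b[4318] = b[18] = 35.

35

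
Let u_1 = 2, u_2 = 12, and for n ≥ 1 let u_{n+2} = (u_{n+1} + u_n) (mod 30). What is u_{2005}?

10

We have u_1 = 2; u_2 = 12; u_3 = 14; u_4 = 26; u_5 = 10; u_6 = 6; u_7 = 16; u_8 = 22; u_9 = 8; u_{10} = 0; u_{11} = 8; u_{12} = 8; u_{13} = 16; u_{14} = 24; u_{15} = 10; u_{16} = 4; u_{17} = 14; u_{18} = 18; u_{19} = 2; u_{20} = 20; u_{21} = 22; u_{22} = 12; u_{23} = 4; u_{24} = 16; u_{25} = 20; u_{26} = 6; u_{27} = 26; u_{28} = 2; u_{29} = 28; u_{30} = 0; u_{31} = 28; u_{32} = 28; u_{33} = 26; u_{34} = 24; u_{35} = 20; u_{36} = 14; u_{37} = 4; u_{38} = 18; u_{39} = 22; u_{40} = 10; u_{41} = 2; u_{42} = 12.
Since (u_{41}, u_{42}) = (u_1, u_2) = (2, 12) (two consecutive terms determine the rest), the sequence is periodic with period 40.
So u_{2005} = u_{1 + ((2005-1) mod 40)} = u_5 = 10.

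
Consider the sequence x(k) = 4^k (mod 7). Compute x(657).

1

Listing terms: x(1) = 4, x(2) = 2, x(3) = 1, x(4) = 4.
Since x(4) = x(1) = 4, the sequence is periodic with period 3.
(657 - 1) mod 3 = 2, so x(657) = x(3) = 1.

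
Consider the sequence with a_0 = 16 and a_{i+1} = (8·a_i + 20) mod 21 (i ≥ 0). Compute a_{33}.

4

We have a_0 = 16; a_1 = 1; a_2 = 7; a_3 = 13; a_4 = 19; a_5 = 4; a_6 = 10; a_7 = 16.
Since a_7 = a_0 = 16, the sequence is periodic with period 7.
(33 - 0) mod 7 = 5, so a_{33} = a_5 = 4.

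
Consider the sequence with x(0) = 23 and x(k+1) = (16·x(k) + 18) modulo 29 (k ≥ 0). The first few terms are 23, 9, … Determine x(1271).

18

Listing terms: x(0) = 23, x(1) = 9, x(2) = 17, x(3) = 0, x(4) = 18, x(5) = 16, x(6) = 13, x(7) = 23.
The sequence repeats with period 7.
So x(1271) = x(0 + ((1271-0) mod 7)) = x(4) = 18.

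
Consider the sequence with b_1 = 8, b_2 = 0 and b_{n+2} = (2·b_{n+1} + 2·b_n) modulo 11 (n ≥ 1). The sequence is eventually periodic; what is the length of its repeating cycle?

10

b_1 = 8,  b_2 = 0,  b_3 = 5,  b_4 = 10,  b_5 = 8,  b_6 = 3,  b_7 = 0,  b_8 = 6,  b_9 = 1,  b_{10} = 3,  b_{11} = 8,  b_{12} = 0.
The sequence repeats with period 10.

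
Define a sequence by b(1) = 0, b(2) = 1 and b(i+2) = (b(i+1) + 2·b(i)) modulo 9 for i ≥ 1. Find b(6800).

Listing terms: b(1) = 0, b(2) = 1, b(3) = 1, b(4) = 3, b(5) = 5, b(6) = 2, b(7) = 3, b(8) = 7, b(9) = 4, b(10) = 0, b(11) = 8, b(12) = 8, b(13) = 6, b(14) = 4, b(15) = 7, b(16) = 6, b(17) = 2, b(18) = 5, b(19) = 0, b(20) = 1.
Since (b(19), b(20)) = (b(1), b(2)) = (0, 1) (two consecutive terms determine the rest), the sequence is periodic with period 18.
(6800 - 1) mod 18 = 13, so b(6800) = b(14) = 4.

4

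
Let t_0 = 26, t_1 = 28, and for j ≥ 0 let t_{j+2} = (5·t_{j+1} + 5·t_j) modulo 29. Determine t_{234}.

t_0 = 26, t_1 = 28, t_2 = 9, t_3 = 11, t_4 = 13, t_5 = 4, t_6 = 27, t_7 = 10, t_8 = 11, t_9 = 18, t_{10} = 0, t_{11} = 3, t_{12} = 15, t_{13} = 3, t_{14} = 3, t_{15} = 1, t_{16} = 20, t_{17} = 18, t_{18} = 16, t_{19} = 25, t_{20} = 2, t_{21} = 19, t_{22} = 18, t_{23} = 11, t_{24} = 0, t_{25} = 26, t_{26} = 14, t_{27} = 26, t_{28} = 26, t_{29} = 28.
The sequence repeats with period 28.
So t_{234} = t_{0 + ((234-0) mod 28)} = t_{10} = 0.

0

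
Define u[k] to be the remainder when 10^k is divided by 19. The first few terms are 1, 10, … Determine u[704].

We have u[0] = 1, u[1] = 10, u[2] = 5, u[3] = 12, u[4] = 6, u[5] = 3, u[6] = 11, u[7] = 15, u[8] = 17, u[9] = 18, u[10] = 9, u[11] = 14, u[12] = 7, u[13] = 13, u[14] = 16, u[15] = 8, u[16] = 4, u[17] = 2, u[18] = 1.
Since u[18] = u[0] = 1, the sequence is periodic with period 18.
(704 - 0) mod 18 = 2, so u[704] = u[2] = 5.

5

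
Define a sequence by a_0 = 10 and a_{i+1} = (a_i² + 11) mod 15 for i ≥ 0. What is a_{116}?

We have a_0 = 10; a_1 = 6; a_2 = 2; a_3 = 0; a_4 = 11; a_5 = 12; a_6 = 5; a_7 = 6.
Since a_7 = a_1 = 6, the sequence is eventually periodic: after a pre-period of length 1 it cycles with period 6.
For i ≥ 1, a_i depends only on (i - 1) mod 6. (116 - 1) mod 6 = 1, so a_{116} = a_2 = 2.

2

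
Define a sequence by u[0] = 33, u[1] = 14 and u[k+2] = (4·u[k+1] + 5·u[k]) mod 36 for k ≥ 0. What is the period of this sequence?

Computing terms: u[0] = 33, u[1] = 14, u[2] = 5, u[3] = 18, u[4] = 25, u[5] = 10, u[6] = 21, u[7] = 26, u[8] = 29, u[9] = 30, u[10] = 13, u[11] = 22, u[12] = 9, u[13] = 2, u[14] = 17, u[15] = 6, u[16] = 1, u[17] = 34, u[18] = 33, u[19] = 14.
The sequence repeats with period 18.

18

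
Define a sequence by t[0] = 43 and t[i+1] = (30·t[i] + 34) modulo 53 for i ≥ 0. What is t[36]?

43

t[0] = 43, t[1] = 52, t[2] = 4, t[3] = 48, t[4] = 43.
Since t[4] = t[0] = 43, the sequence is periodic with period 4.
(36 - 0) mod 4 = 0, so t[36] = t[0] = 43.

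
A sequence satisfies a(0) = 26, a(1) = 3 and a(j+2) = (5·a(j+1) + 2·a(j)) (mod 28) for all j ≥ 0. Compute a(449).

5

Computing terms: a(0) = 26,  a(1) = 3,  a(2) = 11,  a(3) = 5,  a(4) = 19,  a(5) = 21,  a(6) = 3,  a(7) = 1,  a(8) = 11,  a(9) = 1,  a(10) = 27,  a(11) = 25,  a(12) = 11,  a(13) = 21,  a(14) = 15,  a(15) = 5,  a(16) = 27,  a(17) = 5,  a(18) = 23,  a(19) = 13,  a(20) = 27,  a(21) = 21,  a(22) = 19,  a(23) = 25,  a(24) = 23,  a(25) = 25,  a(26) = 3,  a(27) = 9,  a(28) = 23,  a(29) = 21,  a(30) = 11,  a(31) = 13,  a(32) = 3,  a(33) = 13,  a(34) = 15,  a(35) = 17,  a(36) = 3,  a(37) = 21,  a(38) = 27,  a(39) = 9,  a(40) = 15,  a(41) = 9,  a(42) = 19,  a(43) = 1,  a(44) = 15,  a(45) = 21,  a(46) = 23,  a(47) = 17,  a(48) = 19,  a(49) = 17,  a(50) = 11,  a(51) = 5.
Since (a(50), a(51)) = (a(2), a(3)) = (11, 5) (two consecutive terms determine the rest), the sequence is eventually periodic: after a pre-period of length 2 it cycles with period 48.
For j ≥ 2, a(j) depends only on (j - 2) mod 48. (449 - 2) mod 48 = 15, so a(449) = a(17) = 5.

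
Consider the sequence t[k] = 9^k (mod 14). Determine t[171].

t[0] = 1,  t[1] = 9,  t[2] = 11,  t[3] = 1.
Since t[3] = t[0] = 1, the sequence is periodic with period 3.
(171 - 0) mod 3 = 0, so t[171] = t[0] = 1.

1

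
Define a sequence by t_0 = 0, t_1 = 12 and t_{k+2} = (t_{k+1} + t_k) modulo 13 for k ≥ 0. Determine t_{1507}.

Listing terms: t_0 = 0, t_1 = 12, t_2 = 12, t_3 = 11, t_4 = 10, t_5 = 8, t_6 = 5, t_7 = 0, t_8 = 5, t_9 = 5, t_{10} = 10, t_{11} = 2, t_{12} = 12, t_{13} = 1, t_{14} = 0, t_{15} = 1, t_{16} = 1, t_{17} = 2, t_{18} = 3, t_{19} = 5, t_{20} = 8, t_{21} = 0, t_{22} = 8, t_{23} = 8, t_{24} = 3, t_{25} = 11, t_{26} = 1, t_{27} = 12, t_{28} = 0, t_{29} = 12.
Since (t_{28}, t_{29}) = (t_0, t_1) = (0, 12) (two consecutive terms determine the rest), the sequence is periodic with period 28.
(1507 - 0) mod 28 = 23, so t_{1507} = t_{23} = 8.

8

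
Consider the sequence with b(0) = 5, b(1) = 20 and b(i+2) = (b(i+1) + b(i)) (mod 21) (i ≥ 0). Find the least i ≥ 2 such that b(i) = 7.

Computing terms: b(0) = 5,  b(1) = 20,  b(2) = 4,  b(3) = 3,  b(4) = 7,  b(5) = 10,  b(6) = 17,  b(7) = 6,  b(8) = 2,  b(9) = 8,  b(10) = 10,  b(11) = 18,  b(12) = 7,  b(13) = 4,  b(14) = 11,  b(15) = 15,  b(16) = 5,  b(17) = 20.
Since (b(16), b(17)) = (b(0), b(1)) = (5, 20) (two consecutive terms determine the rest), the sequence is periodic with period 16.
The value 7 first appears (with i ≥ 2) at b(4).

4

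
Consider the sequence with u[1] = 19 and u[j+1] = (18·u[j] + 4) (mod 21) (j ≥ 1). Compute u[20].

Listing terms: u[1] = 19,  u[2] = 10,  u[3] = 16,  u[4] = 19.
Since u[4] = u[1] = 19, the sequence is periodic with period 3.
(20 - 1) mod 3 = 1, so u[20] = u[2] = 10.

10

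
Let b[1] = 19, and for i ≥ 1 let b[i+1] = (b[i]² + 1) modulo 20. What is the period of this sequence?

Computing terms: b[1] = 19, b[2] = 2, b[3] = 5, b[4] = 6, b[5] = 17, b[6] = 10, b[7] = 1, b[8] = 2.
Since b[8] = b[2] = 2, the sequence is eventually periodic: after a pre-period of length 1 it cycles with period 6.

6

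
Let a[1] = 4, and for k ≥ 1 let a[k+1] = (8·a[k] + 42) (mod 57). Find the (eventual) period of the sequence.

We have a[1] = 4,  a[2] = 17,  a[3] = 7,  a[4] = 41,  a[5] = 28,  a[6] = 38,  a[7] = 4.
Since a[7] = a[1] = 4, the sequence is periodic with period 6.

6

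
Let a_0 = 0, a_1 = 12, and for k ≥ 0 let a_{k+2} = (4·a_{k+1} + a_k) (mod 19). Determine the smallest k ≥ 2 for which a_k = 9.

We have a_0 = 0, a_1 = 12, a_2 = 10, a_3 = 14, a_4 = 9, a_5 = 12, a_6 = 0, a_7 = 12.
Since (a_6, a_7) = (a_0, a_1) = (0, 12) (two consecutive terms determine the rest), the sequence is periodic with period 6.
The value 9 first appears (with k ≥ 2) at a_4.

4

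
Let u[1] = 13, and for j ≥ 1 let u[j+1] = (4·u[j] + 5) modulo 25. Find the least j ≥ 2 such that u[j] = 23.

7

We have u[1] = 13; u[2] = 7; u[3] = 8; u[4] = 12; u[5] = 3; u[6] = 17; u[7] = 23; u[8] = 22; u[9] = 18; u[10] = 2; u[11] = 13.
Since u[11] = u[1] = 13, the sequence is periodic with period 10.
The value 23 first appears (with j ≥ 2) at u[7].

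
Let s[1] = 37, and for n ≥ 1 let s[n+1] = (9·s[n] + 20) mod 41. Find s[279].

40

s[1] = 37; s[2] = 25; s[3] = 40; s[4] = 11; s[5] = 37.
The sequence repeats with period 4.
(279 - 1) mod 4 = 2, so s[279] = s[3] = 40.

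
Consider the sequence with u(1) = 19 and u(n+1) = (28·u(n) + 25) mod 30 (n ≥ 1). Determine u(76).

13

Listing terms: u(1) = 19, u(2) = 17, u(3) = 21, u(4) = 13, u(5) = 29, u(6) = 27, u(7) = 1, u(8) = 23, u(9) = 9, u(10) = 7, u(11) = 11, u(12) = 3, u(13) = 19.
The sequence repeats with period 12.
So u(76) = u(1 + ((76-1) mod 12)) = u(4) = 13.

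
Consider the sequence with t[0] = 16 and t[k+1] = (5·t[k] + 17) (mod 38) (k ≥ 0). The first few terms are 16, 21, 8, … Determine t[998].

Listing terms: t[0] = 16; t[1] = 21; t[2] = 8; t[3] = 19; t[4] = 36; t[5] = 7; t[6] = 14; t[7] = 11; t[8] = 34; t[9] = 35; t[10] = 2; t[11] = 27; t[12] = 0; t[13] = 17; t[14] = 26; t[15] = 33; t[16] = 30; t[17] = 15; t[18] = 16.
Since t[18] = t[0] = 16, the sequence is periodic with period 18.
(998 - 0) mod 18 = 8, so t[998] = t[8] = 34.

34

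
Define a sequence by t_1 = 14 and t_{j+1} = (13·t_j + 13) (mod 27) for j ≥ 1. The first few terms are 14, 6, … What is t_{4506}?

We have t_1 = 14, t_2 = 6, t_3 = 10, t_4 = 8, t_5 = 9, t_6 = 22, t_7 = 2, t_8 = 12, t_9 = 7, t_{10} = 23, t_{11} = 15, t_{12} = 19, t_{13} = 17, t_{14} = 18, t_{15} = 4, t_{16} = 11, t_{17} = 21, t_{18} = 16, t_{19} = 5, t_{20} = 24, t_{21} = 1, t_{22} = 26, t_{23} = 0, t_{24} = 13, t_{25} = 20, t_{26} = 3, t_{27} = 25, t_{28} = 14.
Since t_{28} = t_1 = 14, the sequence is periodic with period 27.
(4506 - 1) mod 27 = 23, so t_{4506} = t_{24} = 13.

13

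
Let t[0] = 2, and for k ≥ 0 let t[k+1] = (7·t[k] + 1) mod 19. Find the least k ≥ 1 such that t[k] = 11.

t[0] = 2, t[1] = 15, t[2] = 11, t[3] = 2.
Since t[3] = t[0] = 2, the sequence is periodic with period 3.
The value 11 first appears (with k ≥ 1) at t[2].

2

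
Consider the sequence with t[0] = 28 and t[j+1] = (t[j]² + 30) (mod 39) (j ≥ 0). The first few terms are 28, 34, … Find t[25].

We have t[0] = 28, t[1] = 34, t[2] = 16, t[3] = 13, t[4] = 4, t[5] = 7, t[6] = 1, t[7] = 31, t[8] = 16.
Since t[8] = t[2] = 16, the sequence is eventually periodic: after a pre-period of length 2 it cycles with period 6.
For j ≥ 2, t[j] depends only on (j - 2) mod 6. (25 - 2) mod 6 = 5, so t[25] = t[7] = 31.

31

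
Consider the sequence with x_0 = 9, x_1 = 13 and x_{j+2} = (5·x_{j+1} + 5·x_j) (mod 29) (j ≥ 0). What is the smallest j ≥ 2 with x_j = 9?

x_0 = 9, x_1 = 13, x_2 = 23, x_3 = 6, x_4 = 0, x_5 = 1, x_6 = 5, x_7 = 1, x_8 = 1, x_9 = 10, x_{10} = 26, x_{11} = 6, x_{12} = 15, x_{13} = 18, x_{14} = 20, x_{15} = 16, x_{16} = 6, x_{17} = 23, x_{18} = 0, x_{19} = 28, x_{20} = 24, x_{21} = 28, x_{22} = 28, x_{23} = 19, x_{24} = 3, x_{25} = 23, x_{26} = 14, x_{27} = 11, x_{28} = 9, x_{29} = 13.
Since (x_{28}, x_{29}) = (x_0, x_1) = (9, 13) (two consecutive terms determine the rest), the sequence is periodic with period 28.
The value 9 next appears (with j ≥ 2) at x_{28}.

28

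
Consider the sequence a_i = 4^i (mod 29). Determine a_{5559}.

a_1 = 4,  a_2 = 16,  a_3 = 6,  a_4 = 24,  a_5 = 9,  a_6 = 7,  a_7 = 28,  a_8 = 25,  a_9 = 13,  a_{10} = 23,  a_{11} = 5,  a_{12} = 20,  a_{13} = 22,  a_{14} = 1,  a_{15} = 4.
The sequence repeats with period 14.
So a_{5559} = a_{1 + ((5559-1) mod 14)} = a_1 = 4.

4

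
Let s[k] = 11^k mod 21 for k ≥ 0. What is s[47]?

2

Listing terms: s[0] = 1, s[1] = 11, s[2] = 16, s[3] = 8, s[4] = 4, s[5] = 2, s[6] = 1.
Since s[6] = s[0] = 1, the sequence is periodic with period 6.
So s[47] = s[0 + ((47-0) mod 6)] = s[5] = 2.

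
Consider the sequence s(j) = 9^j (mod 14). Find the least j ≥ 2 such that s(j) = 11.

2

s(1) = 9, s(2) = 11, s(3) = 1, s(4) = 9.
The sequence repeats with period 3.
The value 11 first appears (with j ≥ 2) at s(2).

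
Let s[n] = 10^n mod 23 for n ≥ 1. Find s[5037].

7

Listing terms: s[1] = 10, s[2] = 8, s[3] = 11, s[4] = 18, s[5] = 19, s[6] = 6, s[7] = 14, s[8] = 2, s[9] = 20, s[10] = 16, s[11] = 22, s[12] = 13, s[13] = 15, s[14] = 12, s[15] = 5, s[16] = 4, s[17] = 17, s[18] = 9, s[19] = 21, s[20] = 3, s[21] = 7, s[22] = 1, s[23] = 10.
Since s[23] = s[1] = 10, the sequence is periodic with period 22.
So s[5037] = s[1 + ((5037-1) mod 22)] = s[21] = 7.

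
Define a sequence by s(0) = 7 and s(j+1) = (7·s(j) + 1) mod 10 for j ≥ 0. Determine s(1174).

We have s(0) = 7; s(1) = 0; s(2) = 1; s(3) = 8; s(4) = 7.
The sequence repeats with period 4.
(1174 - 0) mod 4 = 2, so s(1174) = s(2) = 1.

1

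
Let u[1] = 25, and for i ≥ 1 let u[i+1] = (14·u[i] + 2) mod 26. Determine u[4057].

12

u[1] = 25, u[2] = 14, u[3] = 16, u[4] = 18, u[5] = 20, u[6] = 22, u[7] = 24, u[8] = 0, u[9] = 2, u[10] = 4, u[11] = 6, u[12] = 8, u[13] = 10, u[14] = 12, u[15] = 14.
Since u[15] = u[2] = 14, the sequence is eventually periodic: after a pre-period of length 1 it cycles with period 13.
For i ≥ 2, u[i] depends only on (i - 2) mod 13. (4057 - 2) mod 13 = 12, so u[4057] = u[14] = 12.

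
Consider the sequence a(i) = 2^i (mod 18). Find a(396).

Listing terms: a(0) = 1; a(1) = 2; a(2) = 4; a(3) = 8; a(4) = 16; a(5) = 14; a(6) = 10; a(7) = 2.
Since a(7) = a(1) = 2, the sequence is eventually periodic: after a pre-period of length 1 it cycles with period 6.
For i ≥ 1, a(i) depends only on (i - 1) mod 6. (396 - 1) mod 6 = 5, so a(396) = a(6) = 10.

10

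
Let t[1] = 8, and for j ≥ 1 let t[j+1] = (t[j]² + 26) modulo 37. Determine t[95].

27

We have t[1] = 8; t[2] = 16; t[3] = 23; t[4] = 0; t[5] = 26; t[6] = 36; t[7] = 27; t[8] = 15; t[9] = 29; t[10] = 16.
Since t[10] = t[2] = 16, the sequence is eventually periodic: after a pre-period of length 1 it cycles with period 8.
For j ≥ 2, t[j] depends only on (j - 2) mod 8. (95 - 2) mod 8 = 5, so t[95] = t[7] = 27.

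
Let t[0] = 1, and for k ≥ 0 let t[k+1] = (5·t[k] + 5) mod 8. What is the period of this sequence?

Computing terms: t[0] = 1,  t[1] = 2,  t[2] = 7,  t[3] = 0,  t[4] = 5,  t[5] = 6,  t[6] = 3,  t[7] = 4,  t[8] = 1.
Since t[8] = t[0] = 1, the sequence is periodic with period 8.

8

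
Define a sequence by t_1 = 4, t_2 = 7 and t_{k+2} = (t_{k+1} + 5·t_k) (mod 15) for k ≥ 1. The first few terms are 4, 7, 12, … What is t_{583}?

We have t_1 = 4; t_2 = 7; t_3 = 12; t_4 = 2; t_5 = 2; t_6 = 12; t_7 = 7; t_8 = 7; t_9 = 12.
Since (t_8, t_9) = (t_2, t_3) = (7, 12) (two consecutive terms determine the rest), the sequence is eventually periodic: after a pre-period of length 1 it cycles with period 6.
For k ≥ 2, t_k depends only on (k - 2) mod 6. (583 - 2) mod 6 = 5, so t_{583} = t_7 = 7.

7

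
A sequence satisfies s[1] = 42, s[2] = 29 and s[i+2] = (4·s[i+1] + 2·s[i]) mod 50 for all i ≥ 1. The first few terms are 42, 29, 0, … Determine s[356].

We have s[1] = 42; s[2] = 29; s[3] = 0; s[4] = 8; s[5] = 32; s[6] = 44; s[7] = 40; s[8] = 48; s[9] = 22; s[10] = 34; s[11] = 30; s[12] = 38; s[13] = 12; s[14] = 24; s[15] = 20; s[16] = 28; s[17] = 2; s[18] = 14; s[19] = 10; s[20] = 18; s[21] = 42; s[22] = 4; s[23] = 0; s[24] = 8.
Since (s[23], s[24]) = (s[3], s[4]) = (0, 8) (two consecutive terms determine the rest), the sequence is eventually periodic: after a pre-period of length 2 it cycles with period 20.
For i ≥ 3, s[i] depends only on (i - 3) mod 20. (356 - 3) mod 20 = 13, so s[356] = s[16] = 28.

28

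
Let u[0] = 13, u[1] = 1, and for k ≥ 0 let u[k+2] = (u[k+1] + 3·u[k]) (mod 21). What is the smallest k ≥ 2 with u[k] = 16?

Listing terms: u[0] = 13,  u[1] = 1,  u[2] = 19,  u[3] = 1,  u[4] = 16,  u[5] = 19,  u[6] = 4,  u[7] = 19,  u[8] = 10,  u[9] = 4,  u[10] = 13,  u[11] = 4,  u[12] = 1,  u[13] = 13,  u[14] = 16,  u[15] = 13,  u[16] = 19,  u[17] = 16,  u[18] = 10,  u[19] = 16,  u[20] = 4,  u[21] = 10,  u[22] = 1,  u[23] = 10,  u[24] = 13,  u[25] = 1.
Since (u[24], u[25]) = (u[0], u[1]) = (13, 1) (two consecutive terms determine the rest), the sequence is periodic with period 24.
The value 16 first appears (with k ≥ 2) at u[4].

4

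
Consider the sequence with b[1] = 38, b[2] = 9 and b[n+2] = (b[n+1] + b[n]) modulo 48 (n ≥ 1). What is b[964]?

Listing terms: b[1] = 38,  b[2] = 9,  b[3] = 47,  b[4] = 8,  b[5] = 7,  b[6] = 15,  b[7] = 22,  b[8] = 37,  b[9] = 11,  b[10] = 0,  b[11] = 11,  b[12] = 11,  b[13] = 22,  b[14] = 33,  b[15] = 7,  b[16] = 40,  b[17] = 47,  b[18] = 39,  b[19] = 38,  b[20] = 29,  b[21] = 19,  b[22] = 0,  b[23] = 19,  b[24] = 19,  b[25] = 38,  b[26] = 9.
The sequence repeats with period 24.
So b[964] = b[1 + ((964-1) mod 24)] = b[4] = 8.

8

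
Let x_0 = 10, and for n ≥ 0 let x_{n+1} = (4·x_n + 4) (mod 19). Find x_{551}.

9

We have x_0 = 10; x_1 = 6; x_2 = 9; x_3 = 2; x_4 = 12; x_5 = 14; x_6 = 3; x_7 = 16; x_8 = 11; x_9 = 10.
Since x_9 = x_0 = 10, the sequence is periodic with period 9.
(551 - 0) mod 9 = 2, so x_{551} = x_2 = 9.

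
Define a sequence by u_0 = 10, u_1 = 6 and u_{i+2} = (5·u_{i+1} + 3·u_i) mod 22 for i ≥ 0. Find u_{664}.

Computing terms: u_0 = 10, u_1 = 6, u_2 = 16, u_3 = 10, u_4 = 10, u_5 = 14, u_6 = 12, u_7 = 14, u_8 = 18, u_9 = 0, u_{10} = 10, u_{11} = 6.
The sequence repeats with period 10.
So u_{664} = u_{0 + ((664-0) mod 10)} = u_4 = 10.

10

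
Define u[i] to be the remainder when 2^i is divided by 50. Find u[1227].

u[1] = 2,  u[2] = 4,  u[3] = 8,  u[4] = 16,  u[5] = 32,  u[6] = 14,  u[7] = 28,  u[8] = 6,  u[9] = 12,  u[10] = 24,  u[11] = 48,  u[12] = 46,  u[13] = 42,  u[14] = 34,  u[15] = 18,  u[16] = 36,  u[17] = 22,  u[18] = 44,  u[19] = 38,  u[20] = 26,  u[21] = 2.
Since u[21] = u[1] = 2, the sequence is periodic with period 20.
(1227 - 1) mod 20 = 6, so u[1227] = u[7] = 28.

28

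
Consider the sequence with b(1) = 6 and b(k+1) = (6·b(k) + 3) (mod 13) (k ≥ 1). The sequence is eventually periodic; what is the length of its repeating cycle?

12

Computing terms: b(1) = 6,  b(2) = 0,  b(3) = 3,  b(4) = 8,  b(5) = 12,  b(6) = 10,  b(7) = 11,  b(8) = 4,  b(9) = 1,  b(10) = 9,  b(11) = 5,  b(12) = 7,  b(13) = 6.
The sequence repeats with period 12.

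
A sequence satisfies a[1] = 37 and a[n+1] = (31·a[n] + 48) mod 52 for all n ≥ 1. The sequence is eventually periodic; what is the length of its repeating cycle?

We have a[1] = 37, a[2] = 51, a[3] = 17, a[4] = 3, a[5] = 37.
The sequence repeats with period 4.

4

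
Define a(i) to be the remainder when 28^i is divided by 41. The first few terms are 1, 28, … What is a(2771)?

6

Listing terms: a(0) = 1, a(1) = 28, a(2) = 5, a(3) = 17, a(4) = 25, a(5) = 3, a(6) = 2, a(7) = 15, a(8) = 10, a(9) = 34, a(10) = 9, a(11) = 6, a(12) = 4, a(13) = 30, a(14) = 20, a(15) = 27, a(16) = 18, a(17) = 12, a(18) = 8, a(19) = 19, a(20) = 40, a(21) = 13, a(22) = 36, a(23) = 24, a(24) = 16, a(25) = 38, a(26) = 39, a(27) = 26, a(28) = 31, a(29) = 7, a(30) = 32, a(31) = 35, a(32) = 37, a(33) = 11, a(34) = 21, a(35) = 14, a(36) = 23, a(37) = 29, a(38) = 33, a(39) = 22, a(40) = 1.
The sequence repeats with period 40.
(2771 - 0) mod 40 = 11, so a(2771) = a(11) = 6.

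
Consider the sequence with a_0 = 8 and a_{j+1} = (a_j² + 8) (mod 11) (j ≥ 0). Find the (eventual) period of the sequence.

We have a_0 = 8,  a_1 = 6,  a_2 = 0,  a_3 = 8.
Since a_3 = a_0 = 8, the sequence is periodic with period 3.

3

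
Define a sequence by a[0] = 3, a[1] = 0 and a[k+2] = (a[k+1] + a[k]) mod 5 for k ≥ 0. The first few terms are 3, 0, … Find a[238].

1

We have a[0] = 3,  a[1] = 0,  a[2] = 3,  a[3] = 3,  a[4] = 1,  a[5] = 4,  a[6] = 0,  a[7] = 4,  a[8] = 4,  a[9] = 3,  a[10] = 2,  a[11] = 0,  a[12] = 2,  a[13] = 2,  a[14] = 4,  a[15] = 1,  a[16] = 0,  a[17] = 1,  a[18] = 1,  a[19] = 2,  a[20] = 3,  a[21] = 0.
The sequence repeats with period 20.
So a[238] = a[0 + ((238-0) mod 20)] = a[18] = 1.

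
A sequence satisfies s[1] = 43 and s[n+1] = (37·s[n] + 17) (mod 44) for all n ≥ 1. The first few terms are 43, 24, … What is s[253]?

We have s[1] = 43, s[2] = 24, s[3] = 25, s[4] = 18, s[5] = 23, s[6] = 32, s[7] = 13, s[8] = 14, s[9] = 7, s[10] = 12, s[11] = 21, s[12] = 2, s[13] = 3, s[14] = 40, s[15] = 1, s[16] = 10, s[17] = 35, s[18] = 36, s[19] = 29, s[20] = 34, s[21] = 43.
The sequence repeats with period 20.
So s[253] = s[1 + ((253-1) mod 20)] = s[13] = 3.

3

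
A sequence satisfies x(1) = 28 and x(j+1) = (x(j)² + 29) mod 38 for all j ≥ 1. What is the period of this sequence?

14

Listing terms: x(1) = 28; x(2) = 15; x(3) = 26; x(4) = 21; x(5) = 14; x(6) = 35; x(7) = 0; x(8) = 29; x(9) = 34; x(10) = 7; x(11) = 2; x(12) = 33; x(13) = 16; x(14) = 19; x(15) = 10; x(16) = 15.
Since x(16) = x(2) = 15, the sequence is eventually periodic: after a pre-period of length 1 it cycles with period 14.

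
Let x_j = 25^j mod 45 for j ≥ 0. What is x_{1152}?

10

x_0 = 1,  x_1 = 25,  x_2 = 40,  x_3 = 10,  x_4 = 25.
Since x_4 = x_1 = 25, the sequence is eventually periodic: after a pre-period of length 1 it cycles with period 3.
For j ≥ 1, x_j depends only on (j - 1) mod 3. (1152 - 1) mod 3 = 2, so x_{1152} = x_3 = 10.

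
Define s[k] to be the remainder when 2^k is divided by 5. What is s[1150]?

4

s[1] = 2,  s[2] = 4,  s[3] = 3,  s[4] = 1,  s[5] = 2.
Since s[5] = s[1] = 2, the sequence is periodic with period 4.
So s[1150] = s[1 + ((1150-1) mod 4)] = s[2] = 4.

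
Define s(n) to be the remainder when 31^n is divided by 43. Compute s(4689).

21

We have s(1) = 31,  s(2) = 15,  s(3) = 35,  s(4) = 10,  s(5) = 9,  s(6) = 21,  s(7) = 6,  s(8) = 14,  s(9) = 4,  s(10) = 38,  s(11) = 17,  s(12) = 11,  s(13) = 40,  s(14) = 36,  s(15) = 41,  s(16) = 24,  s(17) = 13,  s(18) = 16,  s(19) = 23,  s(20) = 25,  s(21) = 1,  s(22) = 31.
The sequence repeats with period 21.
So s(4689) = s(1 + ((4689-1) mod 21)) = s(6) = 21.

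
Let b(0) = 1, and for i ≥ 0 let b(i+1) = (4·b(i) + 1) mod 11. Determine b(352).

Computing terms: b(0) = 1; b(1) = 5; b(2) = 10; b(3) = 8; b(4) = 0; b(5) = 1.
The sequence repeats with period 5.
(352 - 0) mod 5 = 2, so b(352) = b(2) = 10.

10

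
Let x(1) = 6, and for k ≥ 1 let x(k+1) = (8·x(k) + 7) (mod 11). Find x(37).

9

Computing terms: x(1) = 6; x(2) = 0; x(3) = 7; x(4) = 8; x(5) = 5; x(6) = 3; x(7) = 9; x(8) = 2; x(9) = 1; x(10) = 4; x(11) = 6.
The sequence repeats with period 10.
So x(37) = x(1 + ((37-1) mod 10)) = x(7) = 9.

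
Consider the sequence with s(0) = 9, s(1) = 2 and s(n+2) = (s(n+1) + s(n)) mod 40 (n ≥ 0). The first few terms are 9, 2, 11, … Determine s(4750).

16

s(0) = 9; s(1) = 2; s(2) = 11; s(3) = 13; s(4) = 24; s(5) = 37; s(6) = 21; s(7) = 18; s(8) = 39; s(9) = 17; s(10) = 16; s(11) = 33; s(12) = 9; s(13) = 2.
Since (s(12), s(13)) = (s(0), s(1)) = (9, 2) (two consecutive terms determine the rest), the sequence is periodic with period 12.
(4750 - 0) mod 12 = 10, so s(4750) = s(10) = 16.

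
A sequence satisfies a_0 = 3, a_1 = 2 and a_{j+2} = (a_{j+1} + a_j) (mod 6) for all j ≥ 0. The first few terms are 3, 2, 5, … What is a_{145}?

Computing terms: a_0 = 3; a_1 = 2; a_2 = 5; a_3 = 1; a_4 = 0; a_5 = 1; a_6 = 1; a_7 = 2; a_8 = 3; a_9 = 5; a_{10} = 2; a_{11} = 1; a_{12} = 3; a_{13} = 4; a_{14} = 1; a_{15} = 5; a_{16} = 0; a_{17} = 5; a_{18} = 5; a_{19} = 4; a_{20} = 3; a_{21} = 1; a_{22} = 4; a_{23} = 5; a_{24} = 3; a_{25} = 2.
The sequence repeats with period 24.
So a_{145} = a_{0 + ((145-0) mod 24)} = a_1 = 2.

2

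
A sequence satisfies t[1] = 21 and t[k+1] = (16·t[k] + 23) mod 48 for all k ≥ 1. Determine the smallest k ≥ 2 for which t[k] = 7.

3

Computing terms: t[1] = 21,  t[2] = 23,  t[3] = 7,  t[4] = 39,  t[5] = 23.
Since t[5] = t[2] = 23, the sequence is eventually periodic: after a pre-period of length 1 it cycles with period 3.
The value 7 first appears (with k ≥ 2) at t[3].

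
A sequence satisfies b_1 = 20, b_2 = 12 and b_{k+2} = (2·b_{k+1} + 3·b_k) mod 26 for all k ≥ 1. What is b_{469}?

Computing terms: b_1 = 20,  b_2 = 12,  b_3 = 6,  b_4 = 22,  b_5 = 10,  b_6 = 8,  b_7 = 20,  b_8 = 12.
Since (b_7, b_8) = (b_1, b_2) = (20, 12) (two consecutive terms determine the rest), the sequence is periodic with period 6.
So b_{469} = b_{1 + ((469-1) mod 6)} = b_1 = 20.

20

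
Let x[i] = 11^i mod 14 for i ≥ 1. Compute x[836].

Listing terms: x[1] = 11,  x[2] = 9,  x[3] = 1,  x[4] = 11.
Since x[4] = x[1] = 11, the sequence is periodic with period 3.
(836 - 1) mod 3 = 1, so x[836] = x[2] = 9.

9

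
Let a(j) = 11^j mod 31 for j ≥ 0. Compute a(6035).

Computing terms: a(0) = 1, a(1) = 11, a(2) = 28, a(3) = 29, a(4) = 9, a(5) = 6, a(6) = 4, a(7) = 13, a(8) = 19, a(9) = 23, a(10) = 5, a(11) = 24, a(12) = 16, a(13) = 21, a(14) = 14, a(15) = 30, a(16) = 20, a(17) = 3, a(18) = 2, a(19) = 22, a(20) = 25, a(21) = 27, a(22) = 18, a(23) = 12, a(24) = 8, a(25) = 26, a(26) = 7, a(27) = 15, a(28) = 10, a(29) = 17, a(30) = 1.
The sequence repeats with period 30.
So a(6035) = a(0 + ((6035-0) mod 30)) = a(5) = 6.

6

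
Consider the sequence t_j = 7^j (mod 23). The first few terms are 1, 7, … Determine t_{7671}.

14

t_0 = 1, t_1 = 7, t_2 = 3, t_3 = 21, t_4 = 9, t_5 = 17, t_6 = 4, t_7 = 5, t_8 = 12, t_9 = 15, t_{10} = 13, t_{11} = 22, t_{12} = 16, t_{13} = 20, t_{14} = 2, t_{15} = 14, t_{16} = 6, t_{17} = 19, t_{18} = 18, t_{19} = 11, t_{20} = 8, t_{21} = 10, t_{22} = 1.
The sequence repeats with period 22.
So t_{7671} = t_{0 + ((7671-0) mod 22)} = t_{15} = 14.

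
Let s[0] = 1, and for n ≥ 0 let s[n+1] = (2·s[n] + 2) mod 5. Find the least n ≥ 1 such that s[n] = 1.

Listing terms: s[0] = 1, s[1] = 4, s[2] = 0, s[3] = 2, s[4] = 1.
The sequence repeats with period 4.
The value 1 next appears (with n ≥ 1) at s[4].

4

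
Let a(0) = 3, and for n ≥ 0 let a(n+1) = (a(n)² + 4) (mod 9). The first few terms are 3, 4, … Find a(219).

8

Computing terms: a(0) = 3, a(1) = 4, a(2) = 2, a(3) = 8, a(4) = 5, a(5) = 2.
Since a(5) = a(2) = 2, the sequence is eventually periodic: after a pre-period of length 2 it cycles with period 3.
For n ≥ 2, a(n) depends only on (n - 2) mod 3. (219 - 2) mod 3 = 1, so a(219) = a(3) = 8.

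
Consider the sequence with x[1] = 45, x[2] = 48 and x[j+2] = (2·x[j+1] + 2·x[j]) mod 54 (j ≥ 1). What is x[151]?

0

x[1] = 45, x[2] = 48, x[3] = 24, x[4] = 36, x[5] = 12, x[6] = 42, x[7] = 0, x[8] = 30, x[9] = 6, x[10] = 18, x[11] = 48, x[12] = 24.
Since (x[11], x[12]) = (x[2], x[3]) = (48, 24) (two consecutive terms determine the rest), the sequence is eventually periodic: after a pre-period of length 1 it cycles with period 9.
For j ≥ 2, x[j] depends only on (j - 2) mod 9. (151 - 2) mod 9 = 5, so x[151] = x[7] = 0.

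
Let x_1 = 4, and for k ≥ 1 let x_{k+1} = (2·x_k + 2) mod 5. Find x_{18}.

Listing terms: x_1 = 4, x_2 = 0, x_3 = 2, x_4 = 1, x_5 = 4.
Since x_5 = x_1 = 4, the sequence is periodic with period 4.
(18 - 1) mod 4 = 1, so x_{18} = x_2 = 0.

0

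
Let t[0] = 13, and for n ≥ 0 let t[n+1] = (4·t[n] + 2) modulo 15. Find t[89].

We have t[0] = 13, t[1] = 9, t[2] = 8, t[3] = 4, t[4] = 3, t[5] = 14, t[6] = 13.
Since t[6] = t[0] = 13, the sequence is periodic with period 6.
So t[89] = t[0 + ((89-0) mod 6)] = t[5] = 14.

14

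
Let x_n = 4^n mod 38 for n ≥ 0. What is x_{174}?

26

x_0 = 1,  x_1 = 4,  x_2 = 16,  x_3 = 26,  x_4 = 28,  x_5 = 36,  x_6 = 30,  x_7 = 6,  x_8 = 24,  x_9 = 20,  x_{10} = 4.
Since x_{10} = x_1 = 4, the sequence is eventually periodic: after a pre-period of length 1 it cycles with period 9.
For n ≥ 1, x_n depends only on (n - 1) mod 9. (174 - 1) mod 9 = 2, so x_{174} = x_3 = 26.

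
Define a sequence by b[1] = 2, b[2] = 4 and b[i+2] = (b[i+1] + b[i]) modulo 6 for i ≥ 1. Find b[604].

4

b[1] = 2; b[2] = 4; b[3] = 0; b[4] = 4; b[5] = 4; b[6] = 2; b[7] = 0; b[8] = 2; b[9] = 2; b[10] = 4.
The sequence repeats with period 8.
So b[604] = b[1 + ((604-1) mod 8)] = b[4] = 4.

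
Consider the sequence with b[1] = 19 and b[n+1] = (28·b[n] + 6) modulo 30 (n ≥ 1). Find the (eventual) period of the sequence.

4

We have b[1] = 19, b[2] = 28, b[3] = 10, b[4] = 16, b[5] = 4, b[6] = 28.
Since b[6] = b[2] = 28, the sequence is eventually periodic: after a pre-period of length 1 it cycles with period 4.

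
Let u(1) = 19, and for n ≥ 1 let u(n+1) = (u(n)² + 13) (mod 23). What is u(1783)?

3

Listing terms: u(1) = 19, u(2) = 6, u(3) = 3, u(4) = 22, u(5) = 14, u(6) = 2, u(7) = 17, u(8) = 3.
Since u(8) = u(3) = 3, the sequence is eventually periodic: after a pre-period of length 2 it cycles with period 5.
For n ≥ 3, u(n) depends only on (n - 3) mod 5. (1783 - 3) mod 5 = 0, so u(1783) = u(3) = 3.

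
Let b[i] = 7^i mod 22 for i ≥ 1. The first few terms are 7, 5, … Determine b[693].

b[1] = 7, b[2] = 5, b[3] = 13, b[4] = 3, b[5] = 21, b[6] = 15, b[7] = 17, b[8] = 9, b[9] = 19, b[10] = 1, b[11] = 7.
Since b[11] = b[1] = 7, the sequence is periodic with period 10.
So b[693] = b[1 + ((693-1) mod 10)] = b[3] = 13.

13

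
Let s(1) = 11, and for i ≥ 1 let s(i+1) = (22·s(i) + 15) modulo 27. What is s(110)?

Computing terms: s(1) = 11; s(2) = 14; s(3) = 26; s(4) = 20; s(5) = 23; s(6) = 8; s(7) = 2; s(8) = 5; s(9) = 17; s(10) = 11.
The sequence repeats with period 9.
(110 - 1) mod 9 = 1, so s(110) = s(2) = 14.

14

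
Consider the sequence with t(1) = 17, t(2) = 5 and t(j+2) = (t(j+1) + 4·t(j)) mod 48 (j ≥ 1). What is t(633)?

We have t(1) = 17,  t(2) = 5,  t(3) = 25,  t(4) = 45,  t(5) = 1,  t(6) = 37,  t(7) = 41,  t(8) = 45,  t(9) = 17,  t(10) = 5.
The sequence repeats with period 8.
(633 - 1) mod 8 = 0, so t(633) = t(1) = 17.

17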